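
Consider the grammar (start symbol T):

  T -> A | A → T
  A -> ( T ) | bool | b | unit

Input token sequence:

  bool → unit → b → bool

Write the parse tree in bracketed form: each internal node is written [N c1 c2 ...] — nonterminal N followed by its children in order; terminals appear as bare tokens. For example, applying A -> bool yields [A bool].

T
A → T
bool → T
bool → A → T
bool → unit → T
bool → unit → A → T
bool → unit → b → T
bool → unit → b → A
bool → unit → b → bool

[T [A bool] → [T [A unit] → [T [A b] → [T [A bool]]]]]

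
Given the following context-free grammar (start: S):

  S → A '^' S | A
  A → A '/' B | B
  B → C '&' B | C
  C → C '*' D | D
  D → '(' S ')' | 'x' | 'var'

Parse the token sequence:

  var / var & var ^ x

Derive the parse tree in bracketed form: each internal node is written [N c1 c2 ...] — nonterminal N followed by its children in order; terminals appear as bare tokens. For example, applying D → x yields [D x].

[S [A [A [B [C [D var]]]] / [B [C [D var]] & [B [C [D var]]]]] ^ [S [A [B [C [D x]]]]]]

S
A ^ S
A / B ^ S
B / B ^ S
C / B ^ S
D / B ^ S
var / B ^ S
var / C & B ^ S
var / D & B ^ S
var / var & B ^ S
var / var & C ^ S
var / var & D ^ S
var / var & var ^ S
var / var & var ^ A
var / var & var ^ B
var / var & var ^ C
var / var & var ^ D
var / var & var ^ x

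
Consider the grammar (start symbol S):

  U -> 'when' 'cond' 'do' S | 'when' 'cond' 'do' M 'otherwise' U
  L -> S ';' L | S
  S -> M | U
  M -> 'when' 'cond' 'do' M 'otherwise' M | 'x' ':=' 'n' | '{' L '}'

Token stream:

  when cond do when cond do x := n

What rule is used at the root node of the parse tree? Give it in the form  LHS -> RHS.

S -> U

[S [U when cond do [S [U when cond do [S [M x := n]]]]]]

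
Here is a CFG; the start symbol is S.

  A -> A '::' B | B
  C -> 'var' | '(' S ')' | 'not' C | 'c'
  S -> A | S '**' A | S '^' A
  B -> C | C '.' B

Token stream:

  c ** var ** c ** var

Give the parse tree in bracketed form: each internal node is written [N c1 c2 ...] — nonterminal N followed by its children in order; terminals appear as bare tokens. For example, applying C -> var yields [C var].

[S [S [S [S [A [B [C c]]]] ** [A [B [C var]]]] ** [A [B [C c]]]] ** [A [B [C var]]]]

S
S ** A
S ** A ** A
S ** A ** A ** A
A ** A ** A ** A
B ** A ** A ** A
C ** A ** A ** A
c ** A ** A ** A
c ** B ** A ** A
c ** C ** A ** A
c ** var ** A ** A
c ** var ** B ** A
c ** var ** C ** A
c ** var ** c ** A
c ** var ** c ** B
c ** var ** c ** C
c ** var ** c ** var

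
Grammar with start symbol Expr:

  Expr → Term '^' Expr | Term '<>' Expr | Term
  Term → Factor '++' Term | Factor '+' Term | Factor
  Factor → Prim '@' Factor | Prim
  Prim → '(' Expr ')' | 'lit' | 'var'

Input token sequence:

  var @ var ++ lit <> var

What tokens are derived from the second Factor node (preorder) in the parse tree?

[Expr [Term [Factor [Prim var] @ [Factor [Prim var]]] ++ [Term [Factor [Prim lit]]]] <> [Expr [Term [Factor [Prim var]]]]]

var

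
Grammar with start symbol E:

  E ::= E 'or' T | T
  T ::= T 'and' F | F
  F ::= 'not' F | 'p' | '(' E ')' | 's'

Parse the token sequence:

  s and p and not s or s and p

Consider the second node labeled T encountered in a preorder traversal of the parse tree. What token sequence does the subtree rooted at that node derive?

s and p

[E [E [T [T [T [F s]] and [F p]] and [F not [F s]]]] or [T [T [F s]] and [F p]]]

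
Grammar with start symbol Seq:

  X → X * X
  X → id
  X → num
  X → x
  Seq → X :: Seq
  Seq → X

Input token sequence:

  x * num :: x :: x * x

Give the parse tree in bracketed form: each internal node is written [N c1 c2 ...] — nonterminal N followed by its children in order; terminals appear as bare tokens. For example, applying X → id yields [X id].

[Seq [X [X x] * [X num]] :: [Seq [X x] :: [Seq [X [X x] * [X x]]]]]

Seq
X :: Seq
X * X :: Seq
x * X :: Seq
x * num :: Seq
x * num :: X :: Seq
x * num :: x :: Seq
x * num :: x :: X
x * num :: x :: X * X
x * num :: x :: x * X
x * num :: x :: x * x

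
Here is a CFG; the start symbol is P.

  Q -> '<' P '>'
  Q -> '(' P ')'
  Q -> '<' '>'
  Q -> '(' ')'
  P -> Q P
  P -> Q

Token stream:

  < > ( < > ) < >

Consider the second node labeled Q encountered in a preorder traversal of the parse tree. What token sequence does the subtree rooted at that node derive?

( < > )

[P [Q < >] [P [Q ( [P [Q < >]] )] [P [Q < >]]]]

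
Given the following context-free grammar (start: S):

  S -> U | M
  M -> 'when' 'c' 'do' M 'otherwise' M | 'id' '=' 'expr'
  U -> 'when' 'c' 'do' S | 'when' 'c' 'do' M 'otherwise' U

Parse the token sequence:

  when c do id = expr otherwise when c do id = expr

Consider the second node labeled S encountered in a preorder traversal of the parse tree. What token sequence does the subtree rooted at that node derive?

id = expr

[S [U when c do [M id = expr] otherwise [U when c do [S [M id = expr]]]]]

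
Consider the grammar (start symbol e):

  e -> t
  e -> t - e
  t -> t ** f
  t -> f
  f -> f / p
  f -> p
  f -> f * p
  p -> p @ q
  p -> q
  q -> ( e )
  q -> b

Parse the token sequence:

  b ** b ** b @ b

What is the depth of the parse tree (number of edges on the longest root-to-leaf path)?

7

[e [t [t [t [f [p [q b]]]] ** [f [p [q b]]]] ** [f [p [p [q b]] @ [q b]]]]]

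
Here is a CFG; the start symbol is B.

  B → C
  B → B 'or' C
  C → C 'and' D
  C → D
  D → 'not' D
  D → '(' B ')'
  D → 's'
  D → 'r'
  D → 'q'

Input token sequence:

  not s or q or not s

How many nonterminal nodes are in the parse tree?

[B [B [B [C [D not [D s]]]] or [C [D q]]] or [C [D not [D s]]]]

11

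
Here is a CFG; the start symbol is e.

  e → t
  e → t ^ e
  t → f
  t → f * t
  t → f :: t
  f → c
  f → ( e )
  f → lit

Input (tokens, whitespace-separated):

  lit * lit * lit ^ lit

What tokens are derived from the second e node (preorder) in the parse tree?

[e [t [f lit] * [t [f lit] * [t [f lit]]]] ^ [e [t [f lit]]]]

lit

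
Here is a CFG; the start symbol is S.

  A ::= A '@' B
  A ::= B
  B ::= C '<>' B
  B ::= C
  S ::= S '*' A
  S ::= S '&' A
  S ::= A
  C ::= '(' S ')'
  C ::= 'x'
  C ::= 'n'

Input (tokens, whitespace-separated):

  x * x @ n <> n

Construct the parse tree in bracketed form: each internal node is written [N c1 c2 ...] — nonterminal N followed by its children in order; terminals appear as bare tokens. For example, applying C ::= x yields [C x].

S
S * A
A * A
B * A
C * A
x * A
x * A @ B
x * B @ B
x * C @ B
x * x @ B
x * x @ C <> B
x * x @ n <> B
x * x @ n <> C
x * x @ n <> n

[S [S [A [B [C x]]]] * [A [A [B [C x]]] @ [B [C n] <> [B [C n]]]]]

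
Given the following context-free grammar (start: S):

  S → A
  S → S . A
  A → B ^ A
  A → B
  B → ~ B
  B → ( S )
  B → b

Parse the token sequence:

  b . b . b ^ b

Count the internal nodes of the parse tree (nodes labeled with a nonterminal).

11

[S [S [S [A [B b]]] . [A [B b]]] . [A [B b] ^ [A [B b]]]]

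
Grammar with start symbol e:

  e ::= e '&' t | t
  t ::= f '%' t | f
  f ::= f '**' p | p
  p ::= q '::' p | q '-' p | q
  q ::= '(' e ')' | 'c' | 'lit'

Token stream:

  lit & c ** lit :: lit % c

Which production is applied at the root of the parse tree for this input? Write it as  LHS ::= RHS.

e ::= e '&' t

[e [e [t [f [p [q lit]]]]] & [t [f [f [p [q c]]] ** [p [q lit] :: [p [q lit]]]] % [t [f [p [q c]]]]]]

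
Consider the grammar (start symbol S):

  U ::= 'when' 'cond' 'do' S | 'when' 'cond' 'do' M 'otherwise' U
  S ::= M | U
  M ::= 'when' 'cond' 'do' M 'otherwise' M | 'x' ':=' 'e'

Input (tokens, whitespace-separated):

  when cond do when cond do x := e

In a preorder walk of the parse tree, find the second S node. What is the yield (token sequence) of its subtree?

when cond do x := e

[S [U when cond do [S [U when cond do [S [M x := e]]]]]]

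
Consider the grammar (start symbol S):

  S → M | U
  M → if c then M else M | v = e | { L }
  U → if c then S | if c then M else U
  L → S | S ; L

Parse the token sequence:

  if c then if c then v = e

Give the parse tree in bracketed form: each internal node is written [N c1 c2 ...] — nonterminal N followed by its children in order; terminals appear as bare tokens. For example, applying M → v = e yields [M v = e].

[S [U if c then [S [U if c then [S [M v = e]]]]]]

S
U
if c then S
if c then U
if c then if c then S
if c then if c then M
if c then if c then v = e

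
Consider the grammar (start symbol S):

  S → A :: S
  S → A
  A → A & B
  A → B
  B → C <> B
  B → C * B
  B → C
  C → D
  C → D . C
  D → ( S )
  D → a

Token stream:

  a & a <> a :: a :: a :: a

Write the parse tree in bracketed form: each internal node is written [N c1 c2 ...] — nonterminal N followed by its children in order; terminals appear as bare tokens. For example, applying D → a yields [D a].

[S [A [A [B [C [D a]]]] & [B [C [D a]] <> [B [C [D a]]]]] :: [S [A [B [C [D a]]]] :: [S [A [B [C [D a]]]] :: [S [A [B [C [D a]]]]]]]]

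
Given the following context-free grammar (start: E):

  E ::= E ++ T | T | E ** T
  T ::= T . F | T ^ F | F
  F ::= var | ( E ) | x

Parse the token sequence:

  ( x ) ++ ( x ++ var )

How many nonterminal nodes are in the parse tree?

[E [E [T [F ( [E [T [F x]]] )]]] ++ [T [F ( [E [E [T [F x]]] ++ [T [F var]]] )]]]

15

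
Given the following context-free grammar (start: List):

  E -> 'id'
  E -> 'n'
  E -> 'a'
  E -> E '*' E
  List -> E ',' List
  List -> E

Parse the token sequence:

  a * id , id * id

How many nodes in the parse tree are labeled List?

[List [E [E a] * [E id]] , [List [E [E id] * [E id]]]]

2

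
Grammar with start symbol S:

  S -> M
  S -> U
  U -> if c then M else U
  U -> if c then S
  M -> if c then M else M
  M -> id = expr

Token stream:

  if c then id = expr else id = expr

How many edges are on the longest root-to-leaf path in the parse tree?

[S [M if c then [M id = expr] else [M id = expr]]]

3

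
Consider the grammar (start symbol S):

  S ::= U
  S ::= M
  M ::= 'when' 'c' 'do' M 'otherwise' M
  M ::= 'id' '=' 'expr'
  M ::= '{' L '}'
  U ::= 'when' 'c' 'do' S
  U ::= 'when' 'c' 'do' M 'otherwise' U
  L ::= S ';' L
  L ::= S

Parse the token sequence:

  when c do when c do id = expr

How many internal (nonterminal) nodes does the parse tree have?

[S [U when c do [S [U when c do [S [M id = expr]]]]]]

6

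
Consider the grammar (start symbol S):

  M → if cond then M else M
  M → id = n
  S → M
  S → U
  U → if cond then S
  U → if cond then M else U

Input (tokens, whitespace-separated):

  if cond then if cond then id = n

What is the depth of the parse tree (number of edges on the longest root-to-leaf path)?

[S [U if cond then [S [U if cond then [S [M id = n]]]]]]

6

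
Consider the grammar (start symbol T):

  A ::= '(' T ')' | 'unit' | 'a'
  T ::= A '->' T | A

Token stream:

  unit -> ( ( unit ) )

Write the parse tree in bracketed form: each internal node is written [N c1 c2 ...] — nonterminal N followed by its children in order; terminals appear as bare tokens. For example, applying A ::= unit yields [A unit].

[T [A unit] -> [T [A ( [T [A ( [T [A unit]] )]] )]]]

T
A -> T
unit -> T
unit -> A
unit -> ( T )
unit -> ( A )
unit -> ( ( T ) )
unit -> ( ( A ) )
unit -> ( ( unit ) )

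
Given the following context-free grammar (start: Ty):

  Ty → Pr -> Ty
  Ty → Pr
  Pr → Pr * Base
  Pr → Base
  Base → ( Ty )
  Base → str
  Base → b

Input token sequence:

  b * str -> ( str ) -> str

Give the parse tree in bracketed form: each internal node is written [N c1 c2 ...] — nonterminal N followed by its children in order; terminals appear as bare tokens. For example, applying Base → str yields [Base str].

Ty
Pr -> Ty
Pr * Base -> Ty
Base * Base -> Ty
b * Base -> Ty
b * str -> Ty
b * str -> Pr -> Ty
b * str -> Base -> Ty
b * str -> ( Ty ) -> Ty
b * str -> ( Pr ) -> Ty
b * str -> ( Base ) -> Ty
b * str -> ( str ) -> Ty
b * str -> ( str ) -> Pr
b * str -> ( str ) -> Base
b * str -> ( str ) -> str

[Ty [Pr [Pr [Base b]] * [Base str]] -> [Ty [Pr [Base ( [Ty [Pr [Base str]]] )]] -> [Ty [Pr [Base str]]]]]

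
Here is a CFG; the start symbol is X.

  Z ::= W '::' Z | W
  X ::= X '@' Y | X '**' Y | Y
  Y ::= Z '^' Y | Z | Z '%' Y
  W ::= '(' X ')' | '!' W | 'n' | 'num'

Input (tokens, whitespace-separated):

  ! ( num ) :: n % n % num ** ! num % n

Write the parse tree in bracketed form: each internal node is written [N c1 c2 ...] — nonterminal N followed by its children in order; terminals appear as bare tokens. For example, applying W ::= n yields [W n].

[X [X [Y [Z [W ! [W ( [X [Y [Z [W num]]]] )]] :: [Z [W n]]] % [Y [Z [W n]] % [Y [Z [W num]]]]]] ** [Y [Z [W ! [W num]]] % [Y [Z [W n]]]]]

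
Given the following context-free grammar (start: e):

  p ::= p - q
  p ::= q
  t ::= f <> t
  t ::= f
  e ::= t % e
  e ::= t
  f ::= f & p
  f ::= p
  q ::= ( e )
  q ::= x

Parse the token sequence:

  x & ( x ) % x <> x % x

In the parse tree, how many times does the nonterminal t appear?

[e [t [f [f [p [q x]]] & [p [q ( [e [t [f [p [q x]]]]] )]]]] % [e [t [f [p [q x]]] <> [t [f [p [q x]]]]] % [e [t [f [p [q x]]]]]]]

5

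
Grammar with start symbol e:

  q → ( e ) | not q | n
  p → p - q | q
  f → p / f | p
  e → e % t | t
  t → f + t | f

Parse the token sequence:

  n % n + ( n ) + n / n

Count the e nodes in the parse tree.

3

[e [e [t [f [p [q n]]]]] % [t [f [p [q n]]] + [t [f [p [q ( [e [t [f [p [q n]]]]] )]]] + [t [f [p [q n]] / [f [p [q n]]]]]]]]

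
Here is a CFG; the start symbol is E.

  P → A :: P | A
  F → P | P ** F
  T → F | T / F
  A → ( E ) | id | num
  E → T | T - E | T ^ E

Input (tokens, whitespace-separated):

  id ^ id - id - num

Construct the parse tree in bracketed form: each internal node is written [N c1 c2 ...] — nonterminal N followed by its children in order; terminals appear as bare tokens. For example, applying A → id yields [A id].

[E [T [F [P [A id]]]] ^ [E [T [F [P [A id]]]] - [E [T [F [P [A id]]]] - [E [T [F [P [A num]]]]]]]]

E
T ^ E
F ^ E
P ^ E
A ^ E
id ^ E
id ^ T - E
id ^ F - E
id ^ P - E
id ^ A - E
id ^ id - E
id ^ id - T - E
id ^ id - F - E
id ^ id - P - E
id ^ id - A - E
id ^ id - id - E
id ^ id - id - T
id ^ id - id - F
id ^ id - id - P
id ^ id - id - A
id ^ id - id - num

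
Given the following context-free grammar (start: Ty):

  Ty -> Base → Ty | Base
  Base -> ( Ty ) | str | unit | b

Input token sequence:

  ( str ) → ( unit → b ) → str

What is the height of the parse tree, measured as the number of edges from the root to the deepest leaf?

[Ty [Base ( [Ty [Base str]] )] → [Ty [Base ( [Ty [Base unit] → [Ty [Base b]]] )] → [Ty [Base str]]]]

6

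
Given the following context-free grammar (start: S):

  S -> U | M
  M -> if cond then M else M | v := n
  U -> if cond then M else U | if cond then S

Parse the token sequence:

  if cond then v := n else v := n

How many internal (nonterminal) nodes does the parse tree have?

[S [M if cond then [M v := n] else [M v := n]]]

4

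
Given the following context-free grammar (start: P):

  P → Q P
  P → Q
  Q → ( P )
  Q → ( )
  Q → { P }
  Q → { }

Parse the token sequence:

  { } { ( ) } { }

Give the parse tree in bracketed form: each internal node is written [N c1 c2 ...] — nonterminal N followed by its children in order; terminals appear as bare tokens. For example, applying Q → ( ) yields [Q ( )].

[P [Q { }] [P [Q { [P [Q ( )]] }] [P [Q { }]]]]

P
Q P
{ } P
{ } Q P
{ } { P } P
{ } { Q } P
{ } { ( ) } P
{ } { ( ) } Q
{ } { ( ) } { }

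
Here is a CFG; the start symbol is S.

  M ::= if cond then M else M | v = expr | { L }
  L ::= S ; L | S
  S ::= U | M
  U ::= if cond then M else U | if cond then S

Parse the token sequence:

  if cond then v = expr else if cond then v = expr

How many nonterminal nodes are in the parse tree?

6

[S [U if cond then [M v = expr] else [U if cond then [S [M v = expr]]]]]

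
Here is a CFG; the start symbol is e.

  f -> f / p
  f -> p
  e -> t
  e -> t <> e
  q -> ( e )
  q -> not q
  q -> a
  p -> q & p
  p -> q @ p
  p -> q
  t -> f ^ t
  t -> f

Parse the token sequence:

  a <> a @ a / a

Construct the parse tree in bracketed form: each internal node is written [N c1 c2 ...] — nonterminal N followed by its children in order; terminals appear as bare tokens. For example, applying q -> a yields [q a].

[e [t [f [p [q a]]]] <> [e [t [f [f [p [q a] @ [p [q a]]]] / [p [q a]]]]]]

e
t <> e
f <> e
p <> e
q <> e
a <> e
a <> t
a <> f
a <> f / p
a <> p / p
a <> q @ p / p
a <> a @ p / p
a <> a @ q / p
a <> a @ a / p
a <> a @ a / q
a <> a @ a / a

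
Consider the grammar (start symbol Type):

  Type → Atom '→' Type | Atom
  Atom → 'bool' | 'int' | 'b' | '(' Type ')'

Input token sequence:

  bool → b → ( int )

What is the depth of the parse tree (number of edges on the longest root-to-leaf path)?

[Type [Atom bool] → [Type [Atom b] → [Type [Atom ( [Type [Atom int]] )]]]]

6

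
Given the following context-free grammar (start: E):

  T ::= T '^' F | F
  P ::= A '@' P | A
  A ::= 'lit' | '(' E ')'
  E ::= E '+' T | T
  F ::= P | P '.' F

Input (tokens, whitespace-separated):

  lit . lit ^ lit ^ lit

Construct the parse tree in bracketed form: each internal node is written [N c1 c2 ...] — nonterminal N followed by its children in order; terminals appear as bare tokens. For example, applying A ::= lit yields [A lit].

[E [T [T [T [F [P [A lit]] . [F [P [A lit]]]]] ^ [F [P [A lit]]]] ^ [F [P [A lit]]]]]

E
T
T ^ F
T ^ F ^ F
F ^ F ^ F
P . F ^ F ^ F
A . F ^ F ^ F
lit . F ^ F ^ F
lit . P ^ F ^ F
lit . A ^ F ^ F
lit . lit ^ F ^ F
lit . lit ^ P ^ F
lit . lit ^ A ^ F
lit . lit ^ lit ^ F
lit . lit ^ lit ^ P
lit . lit ^ lit ^ A
lit . lit ^ lit ^ lit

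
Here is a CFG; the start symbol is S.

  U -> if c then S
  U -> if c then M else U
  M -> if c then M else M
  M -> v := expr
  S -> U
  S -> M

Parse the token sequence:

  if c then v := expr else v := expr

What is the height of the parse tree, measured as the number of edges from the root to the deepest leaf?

[S [M if c then [M v := expr] else [M v := expr]]]

3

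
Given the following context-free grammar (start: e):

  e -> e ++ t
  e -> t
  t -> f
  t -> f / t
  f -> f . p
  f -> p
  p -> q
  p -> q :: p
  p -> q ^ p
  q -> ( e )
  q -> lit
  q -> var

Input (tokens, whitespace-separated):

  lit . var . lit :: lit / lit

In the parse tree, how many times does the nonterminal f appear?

[e [t [f [f [f [p [q lit]]] . [p [q var]]] . [p [q lit] :: [p [q lit]]]] / [t [f [p [q lit]]]]]]

4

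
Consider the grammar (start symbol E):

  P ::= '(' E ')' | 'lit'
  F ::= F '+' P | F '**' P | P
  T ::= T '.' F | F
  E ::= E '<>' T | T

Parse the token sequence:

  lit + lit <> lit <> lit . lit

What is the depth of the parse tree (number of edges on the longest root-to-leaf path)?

7

[E [E [E [T [F [F [P lit]] + [P lit]]]] <> [T [F [P lit]]]] <> [T [T [F [P lit]]] . [F [P lit]]]]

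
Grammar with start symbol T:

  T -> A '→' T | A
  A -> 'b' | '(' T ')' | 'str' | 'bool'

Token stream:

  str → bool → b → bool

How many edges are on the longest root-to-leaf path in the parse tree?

5

[T [A str] → [T [A bool] → [T [A b] → [T [A bool]]]]]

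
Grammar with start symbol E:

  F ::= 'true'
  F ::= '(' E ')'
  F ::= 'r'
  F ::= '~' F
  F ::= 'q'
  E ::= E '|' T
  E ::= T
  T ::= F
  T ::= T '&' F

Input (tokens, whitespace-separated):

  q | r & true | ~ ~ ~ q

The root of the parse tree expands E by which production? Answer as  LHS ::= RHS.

[E [E [E [T [F q]]] | [T [T [F r]] & [F true]]] | [T [F ~ [F ~ [F ~ [F q]]]]]]

E ::= E '|' T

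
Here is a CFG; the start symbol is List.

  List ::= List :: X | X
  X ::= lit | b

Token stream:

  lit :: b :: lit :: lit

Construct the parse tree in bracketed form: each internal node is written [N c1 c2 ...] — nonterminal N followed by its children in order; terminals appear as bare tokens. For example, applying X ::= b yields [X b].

List
List :: X
List :: X :: X
List :: X :: X :: X
X :: X :: X :: X
lit :: X :: X :: X
lit :: b :: X :: X
lit :: b :: lit :: X
lit :: b :: lit :: lit

[List [List [List [List [X lit]] :: [X b]] :: [X lit]] :: [X lit]]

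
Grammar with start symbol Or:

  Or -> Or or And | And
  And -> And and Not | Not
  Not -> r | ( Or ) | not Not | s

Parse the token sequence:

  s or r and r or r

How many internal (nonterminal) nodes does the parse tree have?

11

[Or [Or [Or [And [Not s]]] or [And [And [Not r]] and [Not r]]] or [And [Not r]]]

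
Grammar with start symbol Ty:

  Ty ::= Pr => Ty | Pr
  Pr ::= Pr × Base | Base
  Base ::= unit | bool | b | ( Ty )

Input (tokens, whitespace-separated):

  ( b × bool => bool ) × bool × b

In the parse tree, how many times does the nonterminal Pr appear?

[Ty [Pr [Pr [Pr [Base ( [Ty [Pr [Pr [Base b]] × [Base bool]] => [Ty [Pr [Base bool]]]] )]] × [Base bool]] × [Base b]]]

6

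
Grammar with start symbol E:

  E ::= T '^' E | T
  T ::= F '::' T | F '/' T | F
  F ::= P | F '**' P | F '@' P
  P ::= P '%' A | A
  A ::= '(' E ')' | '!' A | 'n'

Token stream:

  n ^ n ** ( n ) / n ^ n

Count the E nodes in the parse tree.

[E [T [F [P [A n]]]] ^ [E [T [F [F [P [A n]]] ** [P [A ( [E [T [F [P [A n]]]]] )]]] / [T [F [P [A n]]]]] ^ [E [T [F [P [A n]]]]]]]

4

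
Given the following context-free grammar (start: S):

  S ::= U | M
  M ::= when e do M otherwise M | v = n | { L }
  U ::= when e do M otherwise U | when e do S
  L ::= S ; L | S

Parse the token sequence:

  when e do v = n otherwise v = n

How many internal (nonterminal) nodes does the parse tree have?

4

[S [M when e do [M v = n] otherwise [M v = n]]]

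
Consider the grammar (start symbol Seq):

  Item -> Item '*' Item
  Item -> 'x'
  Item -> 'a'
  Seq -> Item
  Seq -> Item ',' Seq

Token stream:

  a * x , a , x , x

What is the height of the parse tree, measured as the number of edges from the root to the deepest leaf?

[Seq [Item [Item a] * [Item x]] , [Seq [Item a] , [Seq [Item x] , [Seq [Item x]]]]]

5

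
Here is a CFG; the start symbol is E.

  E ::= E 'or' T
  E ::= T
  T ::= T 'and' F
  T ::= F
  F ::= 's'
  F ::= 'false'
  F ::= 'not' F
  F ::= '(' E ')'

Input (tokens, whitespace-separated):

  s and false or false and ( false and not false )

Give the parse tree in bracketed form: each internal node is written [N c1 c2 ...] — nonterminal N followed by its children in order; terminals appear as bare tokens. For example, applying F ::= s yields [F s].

E
E or T
T or T
T and F or T
F and F or T
s and F or T
s and false or T
s and false or T and F
s and false or F and F
s and false or false and F
s and false or false and ( E )
s and false or false and ( T )
s and false or false and ( T and F )
s and false or false and ( F and F )
s and false or false and ( false and F )
s and false or false and ( false and not F )
s and false or false and ( false and not false )

[E [E [T [T [F s]] and [F false]]] or [T [T [F false]] and [F ( [E [T [T [F false]] and [F not [F false]]]] )]]]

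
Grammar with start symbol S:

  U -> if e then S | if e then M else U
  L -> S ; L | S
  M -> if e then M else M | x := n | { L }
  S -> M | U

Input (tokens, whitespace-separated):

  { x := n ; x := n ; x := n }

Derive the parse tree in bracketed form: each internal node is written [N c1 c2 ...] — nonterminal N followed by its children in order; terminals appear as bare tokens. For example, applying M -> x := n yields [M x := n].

[S [M { [L [S [M x := n]] ; [L [S [M x := n]] ; [L [S [M x := n]]]]] }]]

S
M
{ L }
{ S ; L }
{ M ; L }
{ x := n ; L }
{ x := n ; S ; L }
{ x := n ; M ; L }
{ x := n ; x := n ; L }
{ x := n ; x := n ; S }
{ x := n ; x := n ; M }
{ x := n ; x := n ; x := n }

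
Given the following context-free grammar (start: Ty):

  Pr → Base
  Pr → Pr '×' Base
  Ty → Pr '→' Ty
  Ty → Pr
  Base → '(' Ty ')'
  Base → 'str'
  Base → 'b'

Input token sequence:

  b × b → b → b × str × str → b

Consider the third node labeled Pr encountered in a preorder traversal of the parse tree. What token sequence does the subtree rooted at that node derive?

b

[Ty [Pr [Pr [Base b]] × [Base b]] → [Ty [Pr [Base b]] → [Ty [Pr [Pr [Pr [Base b]] × [Base str]] × [Base str]] → [Ty [Pr [Base b]]]]]]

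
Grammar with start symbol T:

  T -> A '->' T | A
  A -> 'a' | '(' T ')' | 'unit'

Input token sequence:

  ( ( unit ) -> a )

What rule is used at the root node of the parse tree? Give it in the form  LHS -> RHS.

[T [A ( [T [A ( [T [A unit]] )] -> [T [A a]]] )]]

T -> A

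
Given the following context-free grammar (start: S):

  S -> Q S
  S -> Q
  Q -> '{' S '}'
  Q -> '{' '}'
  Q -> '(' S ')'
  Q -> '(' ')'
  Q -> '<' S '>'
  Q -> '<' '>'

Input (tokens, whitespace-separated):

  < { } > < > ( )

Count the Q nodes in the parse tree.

[S [Q < [S [Q { }]] >] [S [Q < >] [S [Q ( )]]]]

4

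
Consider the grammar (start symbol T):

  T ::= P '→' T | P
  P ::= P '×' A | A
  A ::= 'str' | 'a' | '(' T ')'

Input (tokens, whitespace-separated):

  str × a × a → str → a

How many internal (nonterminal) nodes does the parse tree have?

[T [P [P [P [A str]] × [A a]] × [A a]] → [T [P [A str]] → [T [P [A a]]]]]

13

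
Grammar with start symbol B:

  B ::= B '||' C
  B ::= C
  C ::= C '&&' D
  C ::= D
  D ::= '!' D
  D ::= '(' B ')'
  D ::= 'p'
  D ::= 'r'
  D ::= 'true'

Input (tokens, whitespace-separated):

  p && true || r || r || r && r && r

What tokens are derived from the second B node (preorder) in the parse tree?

p && true || r || r

[B [B [B [B [C [C [D p]] && [D true]]] || [C [D r]]] || [C [D r]]] || [C [C [C [D r]] && [D r]] && [D r]]]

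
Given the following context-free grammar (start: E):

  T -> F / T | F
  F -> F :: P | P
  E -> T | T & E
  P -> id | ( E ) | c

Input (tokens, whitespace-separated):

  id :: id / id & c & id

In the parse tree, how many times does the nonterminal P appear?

5

[E [T [F [F [P id]] :: [P id]] / [T [F [P id]]]] & [E [T [F [P c]]] & [E [T [F [P id]]]]]]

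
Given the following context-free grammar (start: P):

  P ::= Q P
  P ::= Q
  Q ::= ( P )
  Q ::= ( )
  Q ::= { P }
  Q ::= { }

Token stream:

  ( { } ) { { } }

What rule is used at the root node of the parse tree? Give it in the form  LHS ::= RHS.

P ::= Q P

[P [Q ( [P [Q { }]] )] [P [Q { [P [Q { }]] }]]]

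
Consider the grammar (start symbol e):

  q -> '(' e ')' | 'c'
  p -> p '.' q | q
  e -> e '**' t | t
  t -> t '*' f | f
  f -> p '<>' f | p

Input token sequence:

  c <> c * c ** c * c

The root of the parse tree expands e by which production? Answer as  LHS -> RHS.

e -> e '**' t

[e [e [t [t [f [p [q c]] <> [f [p [q c]]]]] * [f [p [q c]]]]] ** [t [t [f [p [q c]]]] * [f [p [q c]]]]]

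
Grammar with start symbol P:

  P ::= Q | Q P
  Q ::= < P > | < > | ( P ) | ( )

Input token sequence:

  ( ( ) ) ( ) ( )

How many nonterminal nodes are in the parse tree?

8

[P [Q ( [P [Q ( )]] )] [P [Q ( )] [P [Q ( )]]]]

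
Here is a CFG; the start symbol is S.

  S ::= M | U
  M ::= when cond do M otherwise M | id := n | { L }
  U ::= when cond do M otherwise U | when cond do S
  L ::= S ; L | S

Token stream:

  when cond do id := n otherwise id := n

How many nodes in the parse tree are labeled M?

[S [M when cond do [M id := n] otherwise [M id := n]]]

3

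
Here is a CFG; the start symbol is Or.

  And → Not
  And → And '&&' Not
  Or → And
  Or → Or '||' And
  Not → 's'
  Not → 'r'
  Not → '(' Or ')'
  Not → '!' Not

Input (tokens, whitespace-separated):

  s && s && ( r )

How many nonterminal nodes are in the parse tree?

10

[Or [And [And [And [Not s]] && [Not s]] && [Not ( [Or [And [Not r]]] )]]]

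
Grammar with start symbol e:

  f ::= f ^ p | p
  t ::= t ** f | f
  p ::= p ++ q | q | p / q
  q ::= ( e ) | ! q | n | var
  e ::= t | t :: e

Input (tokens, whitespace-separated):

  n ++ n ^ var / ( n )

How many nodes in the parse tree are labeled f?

3

[e [t [f [f [p [p [q n]] ++ [q n]]] ^ [p [p [q var]] / [q ( [e [t [f [p [q n]]]]] )]]]]]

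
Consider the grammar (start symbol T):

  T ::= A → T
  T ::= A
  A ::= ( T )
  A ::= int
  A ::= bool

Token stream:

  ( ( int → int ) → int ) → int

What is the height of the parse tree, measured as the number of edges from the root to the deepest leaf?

7

[T [A ( [T [A ( [T [A int] → [T [A int]]] )] → [T [A int]]] )] → [T [A int]]]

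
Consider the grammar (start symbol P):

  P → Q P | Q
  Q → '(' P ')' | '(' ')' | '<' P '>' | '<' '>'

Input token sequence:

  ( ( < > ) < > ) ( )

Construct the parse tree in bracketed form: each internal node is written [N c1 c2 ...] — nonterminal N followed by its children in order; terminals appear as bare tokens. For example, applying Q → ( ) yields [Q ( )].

P
Q P
( P ) P
( Q P ) P
( ( P ) P ) P
( ( Q ) P ) P
( ( < > ) P ) P
( ( < > ) Q ) P
( ( < > ) < > ) P
( ( < > ) < > ) Q
( ( < > ) < > ) ( )

[P [Q ( [P [Q ( [P [Q < >]] )] [P [Q < >]]] )] [P [Q ( )]]]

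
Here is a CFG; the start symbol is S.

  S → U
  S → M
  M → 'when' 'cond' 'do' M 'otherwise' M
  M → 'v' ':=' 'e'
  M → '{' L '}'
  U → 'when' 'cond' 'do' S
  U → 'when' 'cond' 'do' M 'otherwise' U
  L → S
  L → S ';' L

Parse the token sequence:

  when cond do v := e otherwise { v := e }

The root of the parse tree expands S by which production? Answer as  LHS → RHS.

S → M

[S [M when cond do [M v := e] otherwise [M { [L [S [M v := e]]] }]]]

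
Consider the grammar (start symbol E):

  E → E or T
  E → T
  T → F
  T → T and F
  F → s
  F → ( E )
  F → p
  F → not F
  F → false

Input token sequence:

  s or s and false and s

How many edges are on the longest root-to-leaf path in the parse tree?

5

[E [E [T [F s]]] or [T [T [T [F s]] and [F false]] and [F s]]]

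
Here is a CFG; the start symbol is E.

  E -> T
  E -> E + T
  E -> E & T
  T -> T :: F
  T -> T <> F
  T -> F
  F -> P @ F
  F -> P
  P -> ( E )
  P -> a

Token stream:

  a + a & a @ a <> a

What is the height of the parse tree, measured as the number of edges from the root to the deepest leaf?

[E [E [E [T [F [P a]]]] + [T [F [P a]]]] & [T [T [F [P a] @ [F [P a]]]] <> [F [P a]]]]

6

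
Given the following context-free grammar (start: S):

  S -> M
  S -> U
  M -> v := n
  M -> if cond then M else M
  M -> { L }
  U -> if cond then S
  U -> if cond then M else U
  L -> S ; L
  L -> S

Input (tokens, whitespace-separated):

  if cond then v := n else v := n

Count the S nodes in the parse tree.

[S [M if cond then [M v := n] else [M v := n]]]

1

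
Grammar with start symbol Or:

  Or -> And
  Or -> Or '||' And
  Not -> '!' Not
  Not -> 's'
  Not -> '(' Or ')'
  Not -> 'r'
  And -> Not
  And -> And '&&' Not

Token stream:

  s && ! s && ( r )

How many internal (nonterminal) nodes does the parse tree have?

[Or [And [And [And [Not s]] && [Not ! [Not s]]] && [Not ( [Or [And [Not r]]] )]]]

11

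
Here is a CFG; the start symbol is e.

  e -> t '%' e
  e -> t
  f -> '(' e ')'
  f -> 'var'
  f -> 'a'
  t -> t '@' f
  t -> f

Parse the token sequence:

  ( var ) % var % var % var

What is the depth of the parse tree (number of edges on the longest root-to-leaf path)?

6

[e [t [f ( [e [t [f var]]] )]] % [e [t [f var]] % [e [t [f var]] % [e [t [f var]]]]]]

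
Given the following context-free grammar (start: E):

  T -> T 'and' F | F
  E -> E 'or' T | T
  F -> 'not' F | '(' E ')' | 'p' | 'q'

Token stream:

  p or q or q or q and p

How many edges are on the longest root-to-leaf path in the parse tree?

6

[E [E [E [E [T [F p]]] or [T [F q]]] or [T [F q]]] or [T [T [F q]] and [F p]]]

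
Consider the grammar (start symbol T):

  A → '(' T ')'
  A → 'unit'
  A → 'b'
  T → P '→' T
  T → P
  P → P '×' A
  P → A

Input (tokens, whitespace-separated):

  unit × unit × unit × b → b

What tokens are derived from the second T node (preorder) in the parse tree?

b

[T [P [P [P [P [A unit]] × [A unit]] × [A unit]] × [A b]] → [T [P [A b]]]]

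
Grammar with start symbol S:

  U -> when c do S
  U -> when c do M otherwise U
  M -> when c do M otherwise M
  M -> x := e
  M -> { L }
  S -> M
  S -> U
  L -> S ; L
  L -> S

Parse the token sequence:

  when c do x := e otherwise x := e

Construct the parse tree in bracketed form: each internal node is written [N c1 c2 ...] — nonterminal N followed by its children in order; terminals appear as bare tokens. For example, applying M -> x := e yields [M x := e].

[S [M when c do [M x := e] otherwise [M x := e]]]

S
M
when c do M otherwise M
when c do x := e otherwise M
when c do x := e otherwise x := e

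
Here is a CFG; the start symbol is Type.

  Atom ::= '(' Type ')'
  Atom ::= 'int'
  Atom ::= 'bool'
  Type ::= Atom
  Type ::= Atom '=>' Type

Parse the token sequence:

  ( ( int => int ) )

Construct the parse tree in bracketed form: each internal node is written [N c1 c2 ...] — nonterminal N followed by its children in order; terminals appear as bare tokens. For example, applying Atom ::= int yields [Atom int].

Type
Atom
( Type )
( Atom )
( ( Type ) )
( ( Atom => Type ) )
( ( int => Type ) )
( ( int => Atom ) )
( ( int => int ) )

[Type [Atom ( [Type [Atom ( [Type [Atom int] => [Type [Atom int]]] )]] )]]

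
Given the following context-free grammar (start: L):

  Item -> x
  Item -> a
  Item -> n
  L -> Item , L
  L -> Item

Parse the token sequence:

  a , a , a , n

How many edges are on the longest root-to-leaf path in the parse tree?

5

[L [Item a] , [L [Item a] , [L [Item a] , [L [Item n]]]]]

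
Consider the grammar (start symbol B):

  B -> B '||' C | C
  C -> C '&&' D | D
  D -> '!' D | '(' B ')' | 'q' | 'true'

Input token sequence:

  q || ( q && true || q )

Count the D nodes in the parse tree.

[B [B [C [D q]]] || [C [D ( [B [B [C [C [D q]] && [D true]]] || [C [D q]]] )]]]

5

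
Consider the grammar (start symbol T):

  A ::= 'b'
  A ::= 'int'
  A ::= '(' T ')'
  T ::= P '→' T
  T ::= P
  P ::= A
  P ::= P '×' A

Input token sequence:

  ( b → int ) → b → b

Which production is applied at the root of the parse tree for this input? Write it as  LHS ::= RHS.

T ::= P '→' T

[T [P [A ( [T [P [A b]] → [T [P [A int]]]] )]] → [T [P [A b]] → [T [P [A b]]]]]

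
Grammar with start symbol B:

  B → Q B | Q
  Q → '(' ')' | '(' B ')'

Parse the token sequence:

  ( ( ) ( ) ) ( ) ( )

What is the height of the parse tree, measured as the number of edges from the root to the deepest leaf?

[B [Q ( [B [Q ( )] [B [Q ( )]]] )] [B [Q ( )] [B [Q ( )]]]]

5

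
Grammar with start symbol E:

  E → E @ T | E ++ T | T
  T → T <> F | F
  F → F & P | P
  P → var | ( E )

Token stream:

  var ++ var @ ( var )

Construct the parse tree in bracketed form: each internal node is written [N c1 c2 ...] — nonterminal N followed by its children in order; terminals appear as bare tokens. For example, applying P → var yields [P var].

E
E @ T
E ++ T @ T
T ++ T @ T
F ++ T @ T
P ++ T @ T
var ++ T @ T
var ++ F @ T
var ++ P @ T
var ++ var @ T
var ++ var @ F
var ++ var @ P
var ++ var @ ( E )
var ++ var @ ( T )
var ++ var @ ( F )
var ++ var @ ( P )
var ++ var @ ( var )

[E [E [E [T [F [P var]]]] ++ [T [F [P var]]]] @ [T [F [P ( [E [T [F [P var]]]] )]]]]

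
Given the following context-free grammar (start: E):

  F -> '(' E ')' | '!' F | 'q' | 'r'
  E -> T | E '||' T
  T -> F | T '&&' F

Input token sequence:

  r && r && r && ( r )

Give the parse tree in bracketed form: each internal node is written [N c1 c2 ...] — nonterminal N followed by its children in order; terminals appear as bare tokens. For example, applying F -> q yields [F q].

[E [T [T [T [T [F r]] && [F r]] && [F r]] && [F ( [E [T [F r]]] )]]]

E
T
T && F
T && F && F
T && F && F && F
F && F && F && F
r && F && F && F
r && r && F && F
r && r && r && F
r && r && r && ( E )
r && r && r && ( T )
r && r && r && ( F )
r && r && r && ( r )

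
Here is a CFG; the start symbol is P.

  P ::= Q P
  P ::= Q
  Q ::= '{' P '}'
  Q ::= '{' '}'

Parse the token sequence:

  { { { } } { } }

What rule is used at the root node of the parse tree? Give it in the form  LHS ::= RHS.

P ::= Q

[P [Q { [P [Q { [P [Q { }]] }] [P [Q { }]]] }]]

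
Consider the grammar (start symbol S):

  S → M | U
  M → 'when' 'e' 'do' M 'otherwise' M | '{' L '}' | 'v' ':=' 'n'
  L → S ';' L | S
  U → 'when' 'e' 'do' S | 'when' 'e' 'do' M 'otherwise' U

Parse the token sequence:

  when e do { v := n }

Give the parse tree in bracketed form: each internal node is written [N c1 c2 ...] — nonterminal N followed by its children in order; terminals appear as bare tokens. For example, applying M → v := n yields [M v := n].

S
U
when e do S
when e do M
when e do { L }
when e do { S }
when e do { M }
when e do { v := n }

[S [U when e do [S [M { [L [S [M v := n]]] }]]]]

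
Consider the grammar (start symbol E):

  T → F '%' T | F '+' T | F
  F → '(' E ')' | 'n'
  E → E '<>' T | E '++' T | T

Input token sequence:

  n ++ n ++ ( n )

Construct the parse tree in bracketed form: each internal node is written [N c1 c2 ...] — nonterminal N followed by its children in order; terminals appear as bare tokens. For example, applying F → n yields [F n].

E
E ++ T
E ++ T ++ T
T ++ T ++ T
F ++ T ++ T
n ++ T ++ T
n ++ F ++ T
n ++ n ++ T
n ++ n ++ F
n ++ n ++ ( E )
n ++ n ++ ( T )
n ++ n ++ ( F )
n ++ n ++ ( n )

[E [E [E [T [F n]]] ++ [T [F n]]] ++ [T [F ( [E [T [F n]]] )]]]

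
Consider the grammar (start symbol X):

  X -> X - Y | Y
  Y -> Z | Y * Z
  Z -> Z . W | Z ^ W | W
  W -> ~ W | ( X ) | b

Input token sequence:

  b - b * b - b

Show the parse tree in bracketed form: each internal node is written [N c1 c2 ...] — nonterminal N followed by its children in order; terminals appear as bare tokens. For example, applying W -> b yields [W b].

[X [X [X [Y [Z [W b]]]] - [Y [Y [Z [W b]]] * [Z [W b]]]] - [Y [Z [W b]]]]

X
X - Y
X - Y - Y
Y - Y - Y
Z - Y - Y
W - Y - Y
b - Y - Y
b - Y * Z - Y
b - Z * Z - Y
b - W * Z - Y
b - b * Z - Y
b - b * W - Y
b - b * b - Y
b - b * b - Z
b - b * b - W
b - b * b - b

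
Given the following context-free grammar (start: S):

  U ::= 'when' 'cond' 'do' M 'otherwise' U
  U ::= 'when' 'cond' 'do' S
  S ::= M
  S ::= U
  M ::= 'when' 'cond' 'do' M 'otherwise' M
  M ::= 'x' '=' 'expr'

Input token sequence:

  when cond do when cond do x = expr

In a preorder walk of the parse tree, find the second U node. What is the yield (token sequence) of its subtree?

when cond do x = expr

[S [U when cond do [S [U when cond do [S [M x = expr]]]]]]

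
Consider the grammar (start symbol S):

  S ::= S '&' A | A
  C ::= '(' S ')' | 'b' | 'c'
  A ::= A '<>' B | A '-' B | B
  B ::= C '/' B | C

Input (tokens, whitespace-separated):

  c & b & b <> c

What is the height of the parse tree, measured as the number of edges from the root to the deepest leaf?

[S [S [S [A [B [C c]]]] & [A [B [C b]]]] & [A [A [B [C b]]] <> [B [C c]]]]

6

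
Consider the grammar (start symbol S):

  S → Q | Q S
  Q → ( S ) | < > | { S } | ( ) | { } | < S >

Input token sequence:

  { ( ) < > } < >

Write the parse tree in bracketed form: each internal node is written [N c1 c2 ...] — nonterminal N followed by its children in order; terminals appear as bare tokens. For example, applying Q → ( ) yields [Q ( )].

[S [Q { [S [Q ( )] [S [Q < >]]] }] [S [Q < >]]]

S
Q S
{ S } S
{ Q S } S
{ ( ) S } S
{ ( ) Q } S
{ ( ) < > } S
{ ( ) < > } Q
{ ( ) < > } < >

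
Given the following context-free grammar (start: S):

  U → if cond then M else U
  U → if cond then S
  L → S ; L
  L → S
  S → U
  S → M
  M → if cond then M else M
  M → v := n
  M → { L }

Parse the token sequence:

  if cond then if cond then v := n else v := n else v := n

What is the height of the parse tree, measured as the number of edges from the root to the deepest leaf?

4

[S [M if cond then [M if cond then [M v := n] else [M v := n]] else [M v := n]]]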